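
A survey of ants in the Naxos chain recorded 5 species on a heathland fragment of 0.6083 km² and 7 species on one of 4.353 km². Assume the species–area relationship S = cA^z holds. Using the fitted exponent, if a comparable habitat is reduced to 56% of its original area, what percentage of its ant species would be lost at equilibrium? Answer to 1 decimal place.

z = ln(7/5) / ln(4.353/0.6083) = 0.3365 / 1.9680 = 0.1710
S_new/S_old = (A_new/A_old)^z = 0.56^0.1710 = exp(0.1710 × -0.5798) = 0.9056
Fraction lost = 1 − 0.9056 = 0.09438

9.4%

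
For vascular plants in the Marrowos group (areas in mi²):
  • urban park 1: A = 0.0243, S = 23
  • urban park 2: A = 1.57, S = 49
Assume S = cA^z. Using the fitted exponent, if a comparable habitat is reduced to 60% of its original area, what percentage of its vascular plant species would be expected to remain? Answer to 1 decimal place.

91.1%

z = ln(49/23) / ln(1.57/0.0243) = 0.7563 / 4.1684 = 0.1814
S_new/S_old = (A_new/A_old)^z = 0.6^0.1814 = exp(0.1814 × -0.5108) = 0.9115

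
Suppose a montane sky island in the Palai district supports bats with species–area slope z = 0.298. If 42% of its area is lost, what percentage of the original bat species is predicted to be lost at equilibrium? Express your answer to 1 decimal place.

S_new/S_old = (A_new/A_old)^z = 0.58^0.298
= exp(0.298 × ln 0.58) = exp(0.298 × -0.5447) = exp(-0.1623) ≈ 0.8502
Fraction lost = 1 − 0.8502 = 0.1498

15.0%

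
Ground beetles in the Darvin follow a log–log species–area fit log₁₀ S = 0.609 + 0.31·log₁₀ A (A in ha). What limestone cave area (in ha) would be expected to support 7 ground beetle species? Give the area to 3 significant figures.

5.78 ha

7 = 4.064 × A^0.31  ⇒  A^0.31 = 7/4.064 = 1.722
ln A = ln(1.722) / 0.31 = 0.5436 / 0.31 = 1.7537
A = e^1.7537 ≈ 5.776 ha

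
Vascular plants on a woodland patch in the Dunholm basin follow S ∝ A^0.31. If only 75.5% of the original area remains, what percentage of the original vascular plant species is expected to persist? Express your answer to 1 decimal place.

S_new/S_old = (A_new/A_old)^z = 0.755^0.31
= exp(0.31 × ln 0.755) = exp(0.31 × -0.2810) = exp(-0.0871) ≈ 0.9166

91.7%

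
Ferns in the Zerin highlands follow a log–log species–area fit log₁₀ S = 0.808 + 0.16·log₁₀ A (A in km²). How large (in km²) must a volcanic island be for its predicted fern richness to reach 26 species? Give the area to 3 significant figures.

6220 km²

26 = 6.427 × A^0.16  ⇒  A^0.16 = 26/6.427 = 4.046
ln A = ln(4.046) / 0.16 = 1.3976 / 0.16 = 8.7350
A = e^8.7350 ≈ 6217 km²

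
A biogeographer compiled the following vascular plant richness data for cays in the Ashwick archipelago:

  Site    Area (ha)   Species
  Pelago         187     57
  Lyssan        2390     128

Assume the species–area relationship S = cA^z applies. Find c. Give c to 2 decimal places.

z = ln(S₂/S₁) / ln(A₂/A₁) = ln(128/57) / ln(2390/187) = 0.8090 / 2.5479 = 0.3175
c = S₁ / A₁^z = 57 / 187^0.3175 = 57 / 5.264 = 10.83

10.83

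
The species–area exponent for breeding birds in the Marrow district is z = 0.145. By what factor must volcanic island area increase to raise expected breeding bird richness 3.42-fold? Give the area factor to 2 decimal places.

(A₂/A₁)^0.145 = 3.42, so A₂/A₁ = 3.42^(1/0.145) = 3.42^6.897
ln(A₂/A₁) = ln 3.42 / 0.145 = 1.2296 / 0.145 = 8.4803
A₂/A₁ = e^8.4803 ≈ 4819

4818.80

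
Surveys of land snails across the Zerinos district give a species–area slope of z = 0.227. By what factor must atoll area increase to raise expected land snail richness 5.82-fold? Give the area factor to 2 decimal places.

(A₂/A₁)^0.227 = 5.82, so A₂/A₁ = 5.82^(1/0.227) = 5.82^4.405
ln(A₂/A₁) = ln 5.82 / 0.227 = 1.7613 / 0.227 = 7.7590
A₂/A₁ = e^7.7590 ≈ 2343

2342.64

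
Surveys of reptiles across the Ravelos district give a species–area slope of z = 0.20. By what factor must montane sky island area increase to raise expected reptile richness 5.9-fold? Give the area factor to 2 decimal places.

(A₂/A₁)^0.2 = 5.9, so A₂/A₁ = 5.9^(1/0.2) = 5.9^5
ln(A₂/A₁) = ln 5.9 / 0.2 = 1.7750 / 0.2 = 8.8748
A₂/A₁ = e^8.8748 ≈ 7149

7149.24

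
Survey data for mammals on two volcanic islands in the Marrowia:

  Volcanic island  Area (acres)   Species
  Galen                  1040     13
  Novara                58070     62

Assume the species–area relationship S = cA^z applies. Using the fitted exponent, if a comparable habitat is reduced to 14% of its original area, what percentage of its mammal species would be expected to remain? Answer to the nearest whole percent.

z = ln(62/13) / ln(58070/1040) = 1.5622 / 4.0224 = 0.3884
S_new/S_old = (A_new/A_old)^z = 0.14^0.3884 = exp(0.3884 × -1.9661) = 0.466

47%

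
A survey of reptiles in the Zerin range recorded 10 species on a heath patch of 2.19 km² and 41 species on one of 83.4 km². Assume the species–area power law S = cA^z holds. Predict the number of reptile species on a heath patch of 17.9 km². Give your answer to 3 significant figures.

z = ln(41/10) / ln(83.4/2.19) = 1.4110 / 3.6397 = 0.3877
c = 10 / 2.19^0.3877 = 10 / 1.355 = 7.379
S₃ = 7.379 × 17.9^0.3877 = 7.379 × 3.06 ≈ 22.58

22.6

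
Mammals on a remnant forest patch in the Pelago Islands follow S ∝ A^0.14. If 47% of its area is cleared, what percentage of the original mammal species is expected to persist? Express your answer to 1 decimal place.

S_new/S_old = (A_new/A_old)^z = 0.53^0.14
= exp(0.14 × ln 0.53) = exp(0.14 × -0.6349) = exp(-0.0889) ≈ 0.915

91.5%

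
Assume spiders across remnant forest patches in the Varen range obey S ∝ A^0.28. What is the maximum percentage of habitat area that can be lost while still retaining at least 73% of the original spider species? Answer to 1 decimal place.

Need (A_new/A_old)^0.28 = 0.73, so A_new/A_old = 0.73^(1/0.28) = 0.73^3.571
ln(A_new/A_old) = ln 0.73 / 0.28 = -0.3147 / 0.28 = -1.1240
A_new/A_old = e^-1.1240 ≈ 0.325
Fraction that can be lost = 1 − 0.325 = 0.675

67.5%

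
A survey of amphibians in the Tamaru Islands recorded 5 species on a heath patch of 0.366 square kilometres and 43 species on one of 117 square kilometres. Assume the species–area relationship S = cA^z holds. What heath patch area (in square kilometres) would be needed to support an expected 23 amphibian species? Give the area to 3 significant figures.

z = ln(43/5) / ln(117/0.366) = 2.1518 / 5.7673 = 0.3731
c = 5 / 0.366^0.3731 = 5 / 0.6873 = 7.275
A = (23/7.275)^(1/0.3731) ⇒ ln A = ln(3.162)/0.3731 = 3.0851
A = e^3.0851 ≈ 21.87 square kilometres

21.9 square kilometres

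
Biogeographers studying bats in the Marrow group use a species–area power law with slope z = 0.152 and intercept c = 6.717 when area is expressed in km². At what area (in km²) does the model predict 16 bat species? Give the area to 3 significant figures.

302 km²

16 = 6.717 × A^0.152  ⇒  A^0.152 = 16/6.717 = 2.382
ln A = ln(2.382) / 0.152 = 0.8679 / 0.152 = 5.7102
A = e^5.7102 ≈ 301.9 km²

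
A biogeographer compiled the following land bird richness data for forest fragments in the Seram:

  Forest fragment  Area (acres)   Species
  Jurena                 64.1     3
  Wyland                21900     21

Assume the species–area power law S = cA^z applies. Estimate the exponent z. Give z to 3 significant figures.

0.334

Taking logs: ln S = ln c + z ln A, so z = (ln S₂ − ln S₁)/(ln A₂ − ln A₁).
z = ln(21/3) / ln(21900/64.1) = ln(7) / ln(341.7) = 1.9459 / 5.8338 = 0.3336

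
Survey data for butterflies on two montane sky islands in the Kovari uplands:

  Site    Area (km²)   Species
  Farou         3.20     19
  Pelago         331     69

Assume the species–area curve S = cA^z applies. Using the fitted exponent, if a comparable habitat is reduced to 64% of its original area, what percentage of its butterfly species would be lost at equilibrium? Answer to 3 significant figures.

z = ln(69/19) / ln(331/3.2) = 1.2897 / 4.6390 = 0.2780
S_new/S_old = (A_new/A_old)^z = 0.64^0.2780 = exp(0.2780 × -0.4463) = 0.8833
Fraction lost = 1 − 0.8833 = 0.1167

11.7%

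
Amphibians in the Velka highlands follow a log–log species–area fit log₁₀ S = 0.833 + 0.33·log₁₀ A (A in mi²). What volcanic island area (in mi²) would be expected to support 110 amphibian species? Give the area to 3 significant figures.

110 = 6.808 × A^0.33  ⇒  A^0.33 = 110/6.808 = 16.16
ln A = ln(16.16) / 0.33 = 2.7824 / 0.33 = 8.4316
A = e^8.4316 ≈ 4590 mi²

4590 mi²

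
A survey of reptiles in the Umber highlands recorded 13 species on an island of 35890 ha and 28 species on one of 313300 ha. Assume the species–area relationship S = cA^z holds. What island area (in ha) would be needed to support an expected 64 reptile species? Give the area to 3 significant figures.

z = ln(28/13) / ln(313300/35890) = 0.7673 / 2.1667 = 0.3541
c = 13 / 35890^0.3541 = 13 / 41.02 = 0.3169
A = (64/0.3169)^(1/0.3541) ⇒ ln A = ln(201.9)/0.3541 = 14.9894
A = e^14.9894 ≈ 3234642 ha

3230000 ha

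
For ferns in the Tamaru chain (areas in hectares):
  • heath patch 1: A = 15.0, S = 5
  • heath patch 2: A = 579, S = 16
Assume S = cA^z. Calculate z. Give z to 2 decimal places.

Taking logs: ln S = ln c + z ln A, so z = (ln S₂ − ln S₁)/(ln A₂ − ln A₁).
z = ln(16/5) / ln(579/15) = ln(3.2) / ln(38.6) = 1.1632 / 3.6533 = 0.3184

0.32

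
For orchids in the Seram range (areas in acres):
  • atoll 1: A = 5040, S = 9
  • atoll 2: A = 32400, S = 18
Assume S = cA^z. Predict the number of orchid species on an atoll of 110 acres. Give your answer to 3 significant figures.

z = ln(18/9) / ln(32400/5040) = 0.6931 / 1.8608 = 0.3725
c = 9 / 5040^0.3725 = 9 / 23.94 = 0.3759
S₃ = 0.3759 × 110^0.3725 = 0.3759 × 5.76 ≈ 2.165

2.17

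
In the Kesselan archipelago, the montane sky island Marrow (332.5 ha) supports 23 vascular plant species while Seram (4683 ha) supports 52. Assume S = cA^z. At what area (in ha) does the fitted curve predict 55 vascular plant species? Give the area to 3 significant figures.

z = ln(52/23) / ln(4683/332.5) = 0.8157 / 2.6451 = 0.3084
c = 23 / 332.5^0.3084 = 23 / 5.994 = 3.837
A = (55/3.837)^(1/0.3084) ⇒ ln A = ln(14.33)/0.3084 = 8.6336
A = e^8.6336 ≈ 5617 ha

5620 ha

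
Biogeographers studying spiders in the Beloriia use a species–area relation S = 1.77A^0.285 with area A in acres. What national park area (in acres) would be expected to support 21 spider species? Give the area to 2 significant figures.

5900 acres

21 = 1.77 × A^0.285  ⇒  A^0.285 = 21/1.77 = 11.86
ln A = ln(11.86) / 0.285 = 2.4735 / 0.285 = 8.6791
A = e^8.6791 ≈ 5879 acres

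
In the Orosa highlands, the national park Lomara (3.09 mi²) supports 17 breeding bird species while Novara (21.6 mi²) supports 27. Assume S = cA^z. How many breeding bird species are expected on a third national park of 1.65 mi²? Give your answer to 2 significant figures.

15

z = ln(27/17) / ln(21.6/3.09) = 0.4626 / 1.9445 = 0.2379
c = 17 / 3.09^0.2379 = 17 / 1.308 = 13
S₃ = 13 × 1.65^0.2379 = 13 × 1.127 ≈ 14.64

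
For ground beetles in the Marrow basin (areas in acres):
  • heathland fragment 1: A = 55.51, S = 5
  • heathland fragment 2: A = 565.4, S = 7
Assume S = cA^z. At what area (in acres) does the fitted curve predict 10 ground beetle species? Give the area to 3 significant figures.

6620 acres

z = ln(7/5) / ln(565.4/55.51) = 0.3365 / 2.3210 = 0.1450
c = 5 / 55.51^0.1450 = 5 / 1.79 = 2.793
A = (10/2.793)^(1/0.1450) ⇒ ln A = ln(3.58)/0.1450 = 8.7979
A = e^8.7979 ≈ 6620 acres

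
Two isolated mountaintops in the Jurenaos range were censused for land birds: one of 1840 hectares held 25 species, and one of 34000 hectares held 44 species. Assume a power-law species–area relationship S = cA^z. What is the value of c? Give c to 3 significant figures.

5.82

z = ln(S₂/S₁) / ln(A₂/A₁) = ln(44/25) / ln(34000/1840) = 0.5653 / 2.9166 = 0.1938
c = S₁ / A₁^z = 25 / 1840^0.1938 = 25 / 4.293 = 5.823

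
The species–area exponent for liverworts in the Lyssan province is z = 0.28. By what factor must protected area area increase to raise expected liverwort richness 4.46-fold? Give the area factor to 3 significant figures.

208

(A₂/A₁)^0.28 = 4.46, so A₂/A₁ = 4.46^(1/0.28) = 4.46^3.571
ln(A₂/A₁) = ln 4.46 / 0.28 = 1.4951 / 0.28 = 5.3398
A₂/A₁ = e^5.3398 ≈ 208.5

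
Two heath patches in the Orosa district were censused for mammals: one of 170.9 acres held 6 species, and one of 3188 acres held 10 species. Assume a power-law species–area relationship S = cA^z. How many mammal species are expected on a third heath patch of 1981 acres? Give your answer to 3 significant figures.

9.20

z = ln(10/6) / ln(3188/170.9) = 0.5108 / 2.9261 = 0.1746
c = 6 / 170.9^0.1746 = 6 / 2.454 = 2.445
S₃ = 2.445 × 1981^0.1746 = 2.445 × 3.763 ≈ 9.203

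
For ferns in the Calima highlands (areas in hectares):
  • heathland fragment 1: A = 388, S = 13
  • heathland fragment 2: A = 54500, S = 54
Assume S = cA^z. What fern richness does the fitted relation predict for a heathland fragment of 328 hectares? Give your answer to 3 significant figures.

z = ln(54/13) / ln(54500/388) = 1.4240 / 4.9450 = 0.2880
c = 13 / 388^0.2880 = 13 / 5.566 = 2.336
S₃ = 2.336 × 328^0.2880 = 2.336 × 5.303 ≈ 12.39

12.4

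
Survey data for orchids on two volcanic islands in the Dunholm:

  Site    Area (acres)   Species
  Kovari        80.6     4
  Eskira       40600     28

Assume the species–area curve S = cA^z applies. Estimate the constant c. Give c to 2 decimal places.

z = ln(S₂/S₁) / ln(A₂/A₁) = ln(28/4) / ln(40600/80.6) = 1.9459 / 6.2220 = 0.3127
c = S₁ / A₁^z = 4 / 80.6^0.3127 = 4 / 3.946 = 1.014

1.01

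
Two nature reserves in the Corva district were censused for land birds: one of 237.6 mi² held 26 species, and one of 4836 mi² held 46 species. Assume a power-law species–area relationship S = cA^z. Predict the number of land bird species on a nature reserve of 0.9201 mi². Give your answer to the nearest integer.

9

z = ln(46/26) / ln(4836/237.6) = 0.5705 / 3.0133 = 0.1893
c = 26 / 237.6^0.1893 = 26 / 2.817 = 9.228
S₃ = 9.228 × 0.9201^0.1893 = 9.228 × 0.9844 ≈ 9.084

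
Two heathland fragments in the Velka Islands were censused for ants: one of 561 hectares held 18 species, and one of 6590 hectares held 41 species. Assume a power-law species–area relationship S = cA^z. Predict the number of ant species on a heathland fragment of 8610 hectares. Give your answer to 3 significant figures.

z = ln(41/18) / ln(6590/561) = 0.8232 / 2.4636 = 0.3341
c = 18 / 561^0.3341 = 18 / 8.29 = 2.171
S₃ = 2.171 × 8610^0.3341 = 2.171 × 20.65 ≈ 44.83

44.8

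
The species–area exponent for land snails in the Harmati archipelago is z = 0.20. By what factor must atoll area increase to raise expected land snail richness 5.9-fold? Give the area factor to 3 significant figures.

7150

(A₂/A₁)^0.2 = 5.9, so A₂/A₁ = 5.9^(1/0.2) = 5.9^5
ln(A₂/A₁) = ln 5.9 / 0.2 = 1.7750 / 0.2 = 8.8748
A₂/A₁ = e^8.8748 ≈ 7149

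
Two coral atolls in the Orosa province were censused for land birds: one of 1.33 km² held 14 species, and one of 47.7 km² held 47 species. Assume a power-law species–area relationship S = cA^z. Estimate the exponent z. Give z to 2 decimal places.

Taking logs: ln S = ln c + z ln A, so z = (ln S₂ − ln S₁)/(ln A₂ − ln A₁).
z = ln(47/14) / ln(47.7/1.33) = ln(3.357) / ln(35.86) = 1.2111 / 3.5798 = 0.3383

0.34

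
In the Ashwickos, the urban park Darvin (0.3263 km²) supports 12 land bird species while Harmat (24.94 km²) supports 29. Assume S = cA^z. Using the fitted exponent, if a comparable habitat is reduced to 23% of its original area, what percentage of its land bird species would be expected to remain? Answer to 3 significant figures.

z = ln(29/12) / ln(24.94/0.3263) = 0.8824 / 4.3364 = 0.2035
S_new/S_old = (A_new/A_old)^z = 0.23^0.2035 = exp(0.2035 × -1.4697) = 0.7415

74.2%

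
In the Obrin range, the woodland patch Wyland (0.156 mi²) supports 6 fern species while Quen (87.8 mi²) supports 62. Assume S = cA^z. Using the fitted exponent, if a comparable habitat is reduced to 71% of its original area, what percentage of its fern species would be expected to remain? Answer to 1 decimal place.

z = ln(62/6) / ln(87.8/0.156) = 2.3354 / 6.3330 = 0.3688
S_new/S_old = (A_new/A_old)^z = 0.71^0.3688 = exp(0.3688 × -0.3425) = 0.8814

88.1%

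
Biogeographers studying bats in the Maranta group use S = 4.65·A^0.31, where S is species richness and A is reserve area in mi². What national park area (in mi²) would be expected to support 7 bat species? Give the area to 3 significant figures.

3.74 mi²

7 = 4.65 × A^0.31  ⇒  A^0.31 = 7/4.65 = 1.505
ln A = ln(1.505) / 0.31 = 0.4090 / 0.31 = 1.3195
A = e^1.3195 ≈ 3.742 mi²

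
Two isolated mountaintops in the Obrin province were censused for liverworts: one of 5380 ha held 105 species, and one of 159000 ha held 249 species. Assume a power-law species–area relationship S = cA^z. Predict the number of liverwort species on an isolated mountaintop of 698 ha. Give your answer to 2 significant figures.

z = ln(249/105) / ln(159000/5380) = 0.8635 / 3.3862 = 0.2550
c = 105 / 5380^0.2550 = 105 / 8.94 = 11.74
S₃ = 11.74 × 698^0.2550 = 11.74 × 5.311 ≈ 62.38

62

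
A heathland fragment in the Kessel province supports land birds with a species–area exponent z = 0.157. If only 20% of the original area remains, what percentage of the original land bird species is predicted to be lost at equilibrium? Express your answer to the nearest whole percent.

S_new/S_old = (A_new/A_old)^z = 0.2^0.157
= exp(0.157 × ln 0.2) = exp(0.157 × -1.6094) = exp(-0.2527) ≈ 0.7767
Fraction lost = 1 − 0.7767 = 0.2233

22%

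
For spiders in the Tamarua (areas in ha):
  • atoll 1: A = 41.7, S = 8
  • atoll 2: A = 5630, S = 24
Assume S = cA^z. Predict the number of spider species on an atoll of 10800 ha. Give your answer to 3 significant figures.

z = ln(24/8) / ln(5630/41.7) = 1.0986 / 4.9054 = 0.2240
c = 8 / 41.7^0.2240 = 8 / 2.306 = 3.469
S₃ = 3.469 × 10800^0.2240 = 3.469 × 8.004 ≈ 27.77

27.8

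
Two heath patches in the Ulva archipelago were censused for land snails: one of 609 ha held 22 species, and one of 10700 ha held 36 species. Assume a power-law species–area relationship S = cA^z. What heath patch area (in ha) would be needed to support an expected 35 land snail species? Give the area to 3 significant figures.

9080 ha

z = ln(36/22) / ln(10700/609) = 0.4925 / 2.8662 = 0.1718
c = 22 / 609^0.1718 = 22 / 3.009 = 7.311
A = (35/7.311)^(1/0.1718) ⇒ ln A = ln(4.787)/0.1718 = 9.1140
A = e^9.1140 ≈ 9082 ha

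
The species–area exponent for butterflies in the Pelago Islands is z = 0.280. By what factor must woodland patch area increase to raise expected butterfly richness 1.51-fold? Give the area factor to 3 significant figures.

4.36

(A₂/A₁)^0.28 = 1.51, so A₂/A₁ = 1.51^(1/0.28) = 1.51^3.571
ln(A₂/A₁) = ln 1.51 / 0.28 = 0.4121 / 0.28 = 1.4718
A₂/A₁ = e^1.4718 ≈ 4.357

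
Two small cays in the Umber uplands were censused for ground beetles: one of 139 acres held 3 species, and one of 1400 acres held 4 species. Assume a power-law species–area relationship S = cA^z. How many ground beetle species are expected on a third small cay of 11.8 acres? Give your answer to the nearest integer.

z = ln(4/3) / ln(1400/139) = 0.2877 / 2.3098 = 0.1246
c = 3 / 139^0.1246 = 3 / 1.849 = 1.623
S₃ = 1.623 × 11.8^0.1246 = 1.623 × 1.36 ≈ 2.207

2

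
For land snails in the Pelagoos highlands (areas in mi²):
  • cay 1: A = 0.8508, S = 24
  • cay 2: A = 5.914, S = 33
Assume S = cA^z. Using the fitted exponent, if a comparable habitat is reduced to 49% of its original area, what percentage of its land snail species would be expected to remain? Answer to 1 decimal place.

88.9%

z = ln(33/24) / ln(5.914/0.8508) = 0.3185 / 1.9389 = 0.1642
S_new/S_old = (A_new/A_old)^z = 0.49^0.1642 = exp(0.1642 × -0.7133) = 0.8894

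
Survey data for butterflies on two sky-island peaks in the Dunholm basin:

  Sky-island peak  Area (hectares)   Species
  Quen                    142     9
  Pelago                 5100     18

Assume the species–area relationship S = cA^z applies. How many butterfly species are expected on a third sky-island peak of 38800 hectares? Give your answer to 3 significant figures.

z = ln(18/9) / ln(5100/142) = 0.6931 / 3.5812 = 0.1936
c = 9 / 142^0.1936 = 9 / 2.61 = 3.449
S₃ = 3.449 × 38800^0.1936 = 3.449 × 7.73 ≈ 26.66

26.7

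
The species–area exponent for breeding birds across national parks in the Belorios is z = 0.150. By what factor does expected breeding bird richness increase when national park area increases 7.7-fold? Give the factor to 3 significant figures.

S₂/S₁ = (A₂/A₁)^z = 7.7^0.15
ln(S₂/S₁) = 0.15 × ln 7.7 = 0.15 × 2.0412 = 0.3062
S₂/S₁ = e^0.3062 ≈ 1.358

1.36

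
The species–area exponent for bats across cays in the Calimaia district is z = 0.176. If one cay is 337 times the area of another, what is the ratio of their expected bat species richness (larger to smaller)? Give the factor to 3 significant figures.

2.79

S₂/S₁ = (A₂/A₁)^z = 337^0.176
ln(S₂/S₁) = 0.176 × ln 337 = 0.176 × 5.8201 = 1.0243
S₂/S₁ = e^1.0243 ≈ 2.785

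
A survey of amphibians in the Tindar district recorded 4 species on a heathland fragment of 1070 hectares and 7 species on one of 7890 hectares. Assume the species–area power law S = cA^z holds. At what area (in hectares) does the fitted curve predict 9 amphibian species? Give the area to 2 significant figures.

19000 hectares

z = ln(7/4) / ln(7890/1070) = 0.5596 / 1.9979 = 0.2801
c = 4 / 1070^0.2801 = 4 / 7.055 = 0.5669
A = (9/0.5669)^(1/0.2801) ⇒ ln A = ln(15.87)/0.2801 = 9.8706
A = e^9.8706 ≈ 19353 hectares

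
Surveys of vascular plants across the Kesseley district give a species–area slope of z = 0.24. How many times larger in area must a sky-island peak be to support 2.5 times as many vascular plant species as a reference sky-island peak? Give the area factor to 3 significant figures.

(A₂/A₁)^0.24 = 2.5, so A₂/A₁ = 2.5^(1/0.24) = 2.5^4.167
ln(A₂/A₁) = ln 2.5 / 0.24 = 0.9163 / 0.24 = 3.8179
A₂/A₁ = e^3.8179 ≈ 45.51

45.5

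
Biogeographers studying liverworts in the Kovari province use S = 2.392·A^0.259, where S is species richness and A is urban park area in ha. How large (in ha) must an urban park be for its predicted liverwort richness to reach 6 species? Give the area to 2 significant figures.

6 = 2.392 × A^0.259  ⇒  A^0.259 = 6/2.392 = 2.508
ln A = ln(2.508) / 0.259 = 0.9196 / 0.259 = 3.5507
A = e^3.5507 ≈ 34.84 ha

35 ha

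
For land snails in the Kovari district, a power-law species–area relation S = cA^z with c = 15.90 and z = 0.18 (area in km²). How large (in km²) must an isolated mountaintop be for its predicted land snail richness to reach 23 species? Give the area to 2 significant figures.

23 = 15.9 × A^0.18  ⇒  A^0.18 = 23/15.9 = 1.447
ln A = ln(1.447) / 0.18 = 0.3692 / 0.18 = 2.0510
A = e^2.0510 ≈ 7.775 km²

7.8 km²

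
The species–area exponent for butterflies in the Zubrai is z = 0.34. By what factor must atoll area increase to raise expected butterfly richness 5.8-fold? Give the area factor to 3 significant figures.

(A₂/A₁)^0.34 = 5.8, so A₂/A₁ = 5.8^(1/0.34) = 5.8^2.941
ln(A₂/A₁) = ln 5.8 / 0.34 = 1.7579 / 0.34 = 5.1702
A₂/A₁ = e^5.1702 ≈ 175.9

176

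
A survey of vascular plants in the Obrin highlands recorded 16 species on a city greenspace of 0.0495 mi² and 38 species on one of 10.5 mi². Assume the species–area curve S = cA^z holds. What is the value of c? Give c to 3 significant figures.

26.0

z = ln(S₂/S₁) / ln(A₂/A₁) = ln(38/16) / ln(10.5/0.0495) = 0.8650 / 5.3572 = 0.1615
c = S₁ / A₁^z = 16 / 0.0495^0.1615 = 16 / 0.6155 = 26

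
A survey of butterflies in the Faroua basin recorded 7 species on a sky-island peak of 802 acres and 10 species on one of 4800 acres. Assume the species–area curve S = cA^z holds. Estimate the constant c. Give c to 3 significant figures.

z = ln(S₂/S₁) / ln(A₂/A₁) = ln(10/7) / ln(4800/802) = 0.3567 / 1.7893 = 0.1993
c = S₁ / A₁^z = 7 / 802^0.1993 = 7 / 3.792 = 1.846

1.85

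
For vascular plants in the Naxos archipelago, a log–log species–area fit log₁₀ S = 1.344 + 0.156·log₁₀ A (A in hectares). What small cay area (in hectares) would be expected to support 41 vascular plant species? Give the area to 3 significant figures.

41 = 22.08 × A^0.156  ⇒  A^0.156 = 41/22.08 = 1.857
ln A = ln(1.857) / 0.156 = 0.6189 / 0.156 = 3.9673
A = e^3.9673 ≈ 52.84 hectares

52.8 hectares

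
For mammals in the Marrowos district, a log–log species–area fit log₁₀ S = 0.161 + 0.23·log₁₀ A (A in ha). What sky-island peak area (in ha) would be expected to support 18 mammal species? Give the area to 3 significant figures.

18 = 1.449 × A^0.23  ⇒  A^0.23 = 18/1.449 = 12.42
ln A = ln(12.42) / 0.23 = 2.5197 / 0.23 = 10.9550
A = e^10.9550 ≈ 57241 ha

57200 ha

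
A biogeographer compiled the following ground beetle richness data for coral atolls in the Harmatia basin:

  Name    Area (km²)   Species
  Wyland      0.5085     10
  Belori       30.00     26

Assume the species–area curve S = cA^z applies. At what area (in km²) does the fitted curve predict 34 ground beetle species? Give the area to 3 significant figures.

z = ln(26/10) / ln(30/0.5085) = 0.9555 / 4.0775 = 0.2343
c = 10 / 0.5085^0.2343 = 10 / 0.8534 = 11.72
A = (34/11.72)^(1/0.2343) ⇒ ln A = ln(2.902)/0.2343 = 4.5460
A = e^4.5460 ≈ 94.25 km²

94.3 km²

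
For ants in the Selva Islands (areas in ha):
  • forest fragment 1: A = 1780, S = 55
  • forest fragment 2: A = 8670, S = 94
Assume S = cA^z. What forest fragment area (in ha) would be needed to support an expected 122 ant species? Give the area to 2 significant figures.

z = ln(94/55) / ln(8670/1780) = 0.5360 / 1.5833 = 0.3385
c = 55 / 1780^0.3385 = 55 / 12.6 = 4.366
A = (122/4.366)^(1/0.3385) ⇒ ln A = ln(27.95)/0.3385 = 9.8378
A = e^9.8378 ≈ 18729 ha

19000 ha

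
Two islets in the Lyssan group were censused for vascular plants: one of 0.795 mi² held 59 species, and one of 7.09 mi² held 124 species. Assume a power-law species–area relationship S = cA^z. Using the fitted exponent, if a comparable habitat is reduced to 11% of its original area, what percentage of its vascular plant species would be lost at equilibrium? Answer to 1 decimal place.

z = ln(124/59) / ln(7.09/0.795) = 0.7427 / 2.1881 = 0.3394
S_new/S_old = (A_new/A_old)^z = 0.11^0.3394 = exp(0.3394 × -2.2073) = 0.4727
Fraction lost = 1 − 0.4727 = 0.5273

52.7%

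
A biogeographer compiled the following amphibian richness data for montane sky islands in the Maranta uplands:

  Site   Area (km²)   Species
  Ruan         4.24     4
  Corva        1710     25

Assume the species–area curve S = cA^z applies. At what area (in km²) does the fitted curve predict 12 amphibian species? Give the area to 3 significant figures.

155 km²

z = ln(25/4) / ln(1710/4.24) = 1.8326 / 5.9997 = 0.3054
c = 4 / 4.24^0.3054 = 4 / 1.555 = 2.573
A = (12/2.573)^(1/0.3054) ⇒ ln A = ln(4.664)/0.3054 = 5.0413
A = e^5.0413 ≈ 154.7 km²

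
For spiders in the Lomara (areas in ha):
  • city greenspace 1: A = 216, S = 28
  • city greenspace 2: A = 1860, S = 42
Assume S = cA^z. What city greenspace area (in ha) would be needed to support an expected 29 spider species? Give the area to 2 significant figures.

z = ln(42/28) / ln(1860/216) = 0.4055 / 2.1531 = 0.1883
c = 28 / 216^0.1883 = 28 / 2.752 = 10.17
A = (29/10.17)^(1/0.1883) ⇒ ln A = ln(2.85)/0.1883 = 5.5616
A = e^5.5616 ≈ 260.2 ha

260 ha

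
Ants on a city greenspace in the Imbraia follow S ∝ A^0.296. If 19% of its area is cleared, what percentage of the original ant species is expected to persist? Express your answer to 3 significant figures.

94.0%

S_new/S_old = (A_new/A_old)^z = 0.81^0.296
= exp(0.296 × ln 0.81) = exp(0.296 × -0.2107) = exp(-0.0624) ≈ 0.9395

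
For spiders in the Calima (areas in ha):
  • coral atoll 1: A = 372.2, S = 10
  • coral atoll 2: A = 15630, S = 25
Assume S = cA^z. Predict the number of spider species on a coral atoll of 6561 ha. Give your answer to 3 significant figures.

z = ln(25/10) / ln(15630/372.2) = 0.9163 / 3.7375 = 0.2452
c = 10 / 372.2^0.2452 = 10 / 4.268 = 2.343
S₃ = 2.343 × 6561^0.2452 = 2.343 × 8.625 ≈ 20.21

20.2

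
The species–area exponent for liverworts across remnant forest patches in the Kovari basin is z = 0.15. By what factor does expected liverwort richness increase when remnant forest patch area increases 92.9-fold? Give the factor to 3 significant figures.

1.97

S₂/S₁ = (A₂/A₁)^z = 92.9^0.15
ln(S₂/S₁) = 0.15 × ln 92.9 = 0.15 × 4.5315 = 0.6797
S₂/S₁ = e^0.6797 ≈ 1.973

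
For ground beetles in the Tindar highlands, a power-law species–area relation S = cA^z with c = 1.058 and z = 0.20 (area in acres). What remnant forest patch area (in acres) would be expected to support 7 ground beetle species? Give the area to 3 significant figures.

7 = 1.058 × A^0.2  ⇒  A^0.2 = 7/1.058 = 6.616
ln A = ln(6.616) / 0.2 = 1.8895 / 0.2 = 9.4476
A = e^9.4476 ≈ 12678 acres

12700 acres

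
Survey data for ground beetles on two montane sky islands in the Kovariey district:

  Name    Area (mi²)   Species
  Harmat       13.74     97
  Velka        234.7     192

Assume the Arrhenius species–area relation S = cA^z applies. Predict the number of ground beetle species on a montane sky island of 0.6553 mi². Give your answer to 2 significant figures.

z = ln(192/97) / ln(234.7/13.74) = 0.6828 / 2.8380 = 0.2406
c = 97 / 13.74^0.2406 = 97 / 1.878 = 51.64
S₃ = 51.64 × 0.6553^0.2406 = 51.64 × 0.9033 ≈ 46.65

47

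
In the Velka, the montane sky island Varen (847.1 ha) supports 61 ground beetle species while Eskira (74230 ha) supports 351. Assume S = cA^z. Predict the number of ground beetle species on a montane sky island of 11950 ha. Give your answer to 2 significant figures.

170

z = ln(351/61) / ln(74230/847.1) = 1.7499 / 4.4731 = 0.3912
c = 61 / 847.1^0.3912 = 61 / 13.98 = 4.364
S₃ = 4.364 × 11950^0.3912 = 4.364 × 39.36 ≈ 171.8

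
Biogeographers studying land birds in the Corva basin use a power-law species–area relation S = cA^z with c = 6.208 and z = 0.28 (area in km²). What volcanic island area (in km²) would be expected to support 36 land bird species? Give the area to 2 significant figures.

36 = 6.208 × A^0.28  ⇒  A^0.28 = 36/6.208 = 5.799
ln A = ln(5.799) / 0.28 = 1.7577 / 0.28 = 6.2774
A = e^6.2774 ≈ 532.4 km²

530 km²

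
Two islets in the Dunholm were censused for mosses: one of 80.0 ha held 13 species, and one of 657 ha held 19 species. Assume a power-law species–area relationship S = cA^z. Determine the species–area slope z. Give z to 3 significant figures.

Taking logs: ln S = ln c + z ln A, so z = (ln S₂ − ln S₁)/(ln A₂ − ln A₁).
z = ln(19/13) / ln(657/80) = ln(1.462) / ln(8.213) = 0.3795 / 2.1057 = 0.1802

0.180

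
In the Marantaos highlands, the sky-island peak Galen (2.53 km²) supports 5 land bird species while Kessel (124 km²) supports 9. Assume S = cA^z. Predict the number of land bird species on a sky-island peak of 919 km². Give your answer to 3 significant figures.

z = ln(9/5) / ln(124/2.53) = 0.5878 / 3.8921 = 0.1510
c = 5 / 2.53^0.1510 = 5 / 1.15 = 4.346
S₃ = 4.346 × 919^0.1510 = 4.346 × 2.802 ≈ 12.18

12.2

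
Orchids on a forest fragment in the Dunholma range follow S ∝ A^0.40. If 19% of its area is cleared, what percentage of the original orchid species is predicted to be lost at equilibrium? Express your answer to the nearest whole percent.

8%

S_new/S_old = (A_new/A_old)^z = 0.81^0.4
= exp(0.4 × ln 0.81) = exp(0.4 × -0.2107) = exp(-0.0843) ≈ 0.9192
Fraction lost = 1 − 0.9192 = 0.08083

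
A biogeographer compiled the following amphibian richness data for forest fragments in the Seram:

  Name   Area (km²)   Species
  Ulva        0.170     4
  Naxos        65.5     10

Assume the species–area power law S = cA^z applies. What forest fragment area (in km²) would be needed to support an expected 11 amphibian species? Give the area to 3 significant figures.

z = ln(10/4) / ln(65.5/0.17) = 0.9163 / 5.9540 = 0.1539
c = 4 / 0.17^0.1539 = 4 / 0.7613 = 5.254
A = (11/5.254)^(1/0.1539) ⇒ ln A = ln(2.094)/0.1539 = 4.8014
A = e^4.8014 ≈ 121.7 km²

122 km²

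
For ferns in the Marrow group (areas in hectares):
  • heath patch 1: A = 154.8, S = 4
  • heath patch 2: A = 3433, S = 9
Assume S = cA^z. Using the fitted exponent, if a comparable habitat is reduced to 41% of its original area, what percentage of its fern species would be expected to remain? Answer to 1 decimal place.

79.2%

z = ln(9/4) / ln(3433/154.8) = 0.8109 / 3.0991 = 0.2617
S_new/S_old = (A_new/A_old)^z = 0.41^0.2617 = exp(0.2617 × -0.8916) = 0.7919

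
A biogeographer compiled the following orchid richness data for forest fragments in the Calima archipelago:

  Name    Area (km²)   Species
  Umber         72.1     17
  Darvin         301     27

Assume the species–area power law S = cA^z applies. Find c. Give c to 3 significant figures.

z = ln(S₂/S₁) / ln(A₂/A₁) = ln(27/17) / ln(301/72.1) = 0.4626 / 1.4291 = 0.3237
c = S₁ / A₁^z = 17 / 72.1^0.3237 = 17 / 3.995 = 4.256

4.26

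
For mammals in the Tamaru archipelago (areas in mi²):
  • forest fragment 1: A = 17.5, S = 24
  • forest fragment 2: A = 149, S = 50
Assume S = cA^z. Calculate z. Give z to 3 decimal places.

Taking logs: ln S = ln c + z ln A, so z = (ln S₂ − ln S₁)/(ln A₂ − ln A₁).
z = ln(50/24) / ln(149/17.5) = ln(2.083) / ln(8.514) = 0.7340 / 2.1417 = 0.3427

0.343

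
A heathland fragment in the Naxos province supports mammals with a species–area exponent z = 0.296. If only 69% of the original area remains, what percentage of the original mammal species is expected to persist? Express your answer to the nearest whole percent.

S_new/S_old = (A_new/A_old)^z = 0.69^0.296
= exp(0.296 × ln 0.69) = exp(0.296 × -0.3711) = exp(-0.1098) ≈ 0.896

90%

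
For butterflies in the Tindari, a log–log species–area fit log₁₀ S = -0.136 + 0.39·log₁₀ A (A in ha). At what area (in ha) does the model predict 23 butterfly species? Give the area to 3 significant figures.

6920 ha

23 = 0.7311 × A^0.39  ⇒  A^0.39 = 23/0.7311 = 31.46
ln A = ln(31.46) / 0.39 = 3.4486 / 0.39 = 8.8427
A = e^8.8427 ≈ 6924 ha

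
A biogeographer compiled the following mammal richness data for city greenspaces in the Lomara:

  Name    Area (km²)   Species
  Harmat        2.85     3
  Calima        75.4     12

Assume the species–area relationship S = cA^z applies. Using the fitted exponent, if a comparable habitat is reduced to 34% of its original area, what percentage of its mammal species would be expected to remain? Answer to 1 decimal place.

z = ln(12/3) / ln(75.4/2.85) = 1.3863 / 3.2755 = 0.4232
S_new/S_old = (A_new/A_old)^z = 0.34^0.4232 = exp(0.4232 × -1.0788) = 0.6334

63.3%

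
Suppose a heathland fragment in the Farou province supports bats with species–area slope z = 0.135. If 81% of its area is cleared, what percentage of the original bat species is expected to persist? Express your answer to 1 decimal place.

S_new/S_old = (A_new/A_old)^z = 0.19^0.135
= exp(0.135 × ln 0.19) = exp(0.135 × -1.6607) = exp(-0.2242) ≈ 0.7992

79.9%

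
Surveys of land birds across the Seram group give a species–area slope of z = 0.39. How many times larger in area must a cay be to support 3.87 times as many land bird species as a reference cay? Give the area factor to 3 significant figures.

(A₂/A₁)^0.39 = 3.87, so A₂/A₁ = 3.87^(1/0.39) = 3.87^2.564
ln(A₂/A₁) = ln 3.87 / 0.39 = 1.3533 / 0.39 = 3.4699
A₂/A₁ = e^3.4699 ≈ 32.13

32.1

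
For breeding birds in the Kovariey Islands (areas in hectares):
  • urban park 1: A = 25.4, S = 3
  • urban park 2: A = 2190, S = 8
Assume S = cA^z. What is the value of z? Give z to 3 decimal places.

0.220

Taking logs: ln S = ln c + z ln A, so z = (ln S₂ − ln S₁)/(ln A₂ − ln A₁).
z = ln(8/3) / ln(2190/25.4) = ln(2.667) / ln(86.22) = 0.9808 / 4.4569 = 0.2201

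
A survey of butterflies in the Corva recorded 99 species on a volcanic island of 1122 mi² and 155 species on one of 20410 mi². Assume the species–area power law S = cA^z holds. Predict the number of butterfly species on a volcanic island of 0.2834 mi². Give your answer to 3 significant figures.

z = ln(155/99) / ln(20410/1122) = 0.4483 / 2.9009 = 0.1545
c = 99 / 1122^0.1545 = 99 / 2.96 = 33.44
S₃ = 33.44 × 0.2834^0.1545 = 33.44 × 0.823 ≈ 27.52

27.5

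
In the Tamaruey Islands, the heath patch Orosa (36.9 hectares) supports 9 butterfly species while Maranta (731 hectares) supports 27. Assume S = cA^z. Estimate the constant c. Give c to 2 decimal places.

z = ln(S₂/S₁) / ln(A₂/A₁) = ln(27/9) / ln(731/36.9) = 1.0986 / 2.9862 = 0.3679
c = S₁ / A₁^z = 9 / 36.9^0.3679 = 9 / 3.771 = 2.386

2.39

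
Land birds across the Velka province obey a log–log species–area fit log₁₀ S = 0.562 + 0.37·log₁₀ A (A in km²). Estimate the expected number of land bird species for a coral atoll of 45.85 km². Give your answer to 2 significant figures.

15

S = 3.648 × 45.85^0.37
ln S = ln 3.648 + 0.37 × ln 45.85 = 1.2941 + 0.37 × 3.8254 = 2.7094
S = e^2.7094 ≈ 15.02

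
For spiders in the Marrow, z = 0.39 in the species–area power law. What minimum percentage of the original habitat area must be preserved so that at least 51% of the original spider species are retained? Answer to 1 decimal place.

Need (A_new/A_old)^0.39 = 0.51, so A_new/A_old = 0.51^(1/0.39) = 0.51^2.564
ln(A_new/A_old) = ln 0.51 / 0.39 = -0.6733 / 0.39 = -1.7265
A_new/A_old = e^-1.7265 ≈ 0.1779

17.8%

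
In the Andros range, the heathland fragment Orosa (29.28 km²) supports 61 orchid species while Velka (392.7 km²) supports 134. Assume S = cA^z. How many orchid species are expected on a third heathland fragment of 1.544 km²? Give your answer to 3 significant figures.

z = ln(134/61) / ln(392.7/29.28) = 0.7870 / 2.5961 = 0.3031
c = 61 / 29.28^0.3031 = 61 / 2.783 = 21.92
S₃ = 21.92 × 1.544^0.3031 = 21.92 × 1.141 ≈ 25

25.0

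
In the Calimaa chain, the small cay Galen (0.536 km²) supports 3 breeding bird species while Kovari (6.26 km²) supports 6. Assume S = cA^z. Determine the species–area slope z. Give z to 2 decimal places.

0.28

Taking logs: ln S = ln c + z ln A, so z = (ln S₂ − ln S₁)/(ln A₂ − ln A₁).
z = ln(6/3) / ln(6.26/0.536) = ln(2) / ln(11.68) = 0.6931 / 2.4578 = 0.2820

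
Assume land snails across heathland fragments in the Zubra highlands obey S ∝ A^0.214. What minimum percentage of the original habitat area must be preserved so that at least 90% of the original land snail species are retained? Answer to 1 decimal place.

61.1%

Need (A_new/A_old)^0.214 = 0.9, so A_new/A_old = 0.9^(1/0.214) = 0.9^4.673
ln(A_new/A_old) = ln 0.9 / 0.214 = -0.1054 / 0.214 = -0.4923
A_new/A_old = e^-0.4923 ≈ 0.6112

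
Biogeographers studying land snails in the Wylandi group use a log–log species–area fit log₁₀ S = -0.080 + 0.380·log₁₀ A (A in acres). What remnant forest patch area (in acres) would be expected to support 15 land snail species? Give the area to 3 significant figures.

2020 acres

15 = 0.8318 × A^0.38  ⇒  A^0.38 = 15/0.8318 = 18.03
ln A = ln(18.03) / 0.38 = 2.8923 / 0.38 = 7.6112
A = e^7.6112 ≈ 2021 acres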